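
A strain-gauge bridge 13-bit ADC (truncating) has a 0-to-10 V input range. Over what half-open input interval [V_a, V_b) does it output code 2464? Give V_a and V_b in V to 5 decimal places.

[3.00781 V, 3.00903 V)

LSB = 10/2^13 = 1.221 mV.
V_a = V_low + 2464·LSB = 3.00781 V; V_b = V_low + 2465·LSB = 3.00903 V.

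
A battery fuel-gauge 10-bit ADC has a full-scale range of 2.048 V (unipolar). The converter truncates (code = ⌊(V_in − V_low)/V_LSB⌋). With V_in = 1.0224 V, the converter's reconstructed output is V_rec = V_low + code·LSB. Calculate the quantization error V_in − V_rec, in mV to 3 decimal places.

LSB = 2.048/2^10 = 2.000 mV.
(V_in − V_low)/LSB = (1.0224 − 0)/0.002 = 511.2000 → code 511 (floor).
V_rec = 0 + 511·0.002 = 1.022 V.
Difference: 0.0004 V → 0.400 mV.

0.400 mV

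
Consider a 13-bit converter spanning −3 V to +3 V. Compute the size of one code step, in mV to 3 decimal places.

Full-scale span = 6 V.
LSB = 6 / 2^13 = 6 / 8192 = 0.000732422 V = 0.732 mV.

0.732 mV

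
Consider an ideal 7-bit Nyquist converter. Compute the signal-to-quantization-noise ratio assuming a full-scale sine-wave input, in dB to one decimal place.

43.9 dB

SNR ≈ 6.02·N + 1.76 dB = 6.02·7 + 1.76 = 43.90 dB.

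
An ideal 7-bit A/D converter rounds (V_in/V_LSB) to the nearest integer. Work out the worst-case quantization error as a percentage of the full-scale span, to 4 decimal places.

Rounding → worst-case error = ½ LSB = V_FS/2^8, so 100/256 = 0.390625 % of full scale.

0.3906 %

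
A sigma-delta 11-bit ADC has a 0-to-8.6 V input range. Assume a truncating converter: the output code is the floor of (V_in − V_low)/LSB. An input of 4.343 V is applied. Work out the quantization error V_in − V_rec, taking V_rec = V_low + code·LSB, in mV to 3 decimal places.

One LSB is 8.6 V / 2048 = 4.199 mV.
(4.343 − 0)/0.00419922 = 1034.2400; ⌊·⌋ gives code 1034.
Reconstructed: 4.3419922 V.
Error = 4.343 − 4.3419922 = 0.00100781 V = 1.008 mV.

1.008 mV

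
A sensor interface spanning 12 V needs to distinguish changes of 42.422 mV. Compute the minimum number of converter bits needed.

Number of steps required ≥ 12 V / 42.422 mV = 282.87.
Need 2^N ≥ 282.87; 2^8 = 256, 2^9 = 512.
Minimum N = 9.

9 bits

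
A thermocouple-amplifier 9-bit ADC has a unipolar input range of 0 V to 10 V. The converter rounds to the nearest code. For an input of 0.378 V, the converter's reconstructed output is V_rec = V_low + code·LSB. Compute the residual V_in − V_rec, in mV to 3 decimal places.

6.906 mV

One LSB is 10 V / 512 = 19.531 mV.
(V_in − V_low)/LSB = (0.378 − 0)/0.0195312 = 19.3536 → code 19 (round).
Reconstructed: 0.37109375 V.
Difference: 0.00690625 V → 6.906 mV.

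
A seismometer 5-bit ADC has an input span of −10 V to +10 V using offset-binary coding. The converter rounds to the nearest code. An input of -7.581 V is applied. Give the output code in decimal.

Full-scale span = 20 V; LSB = 20/2^5 = 0.6250 V.
(V_in − V_low)/LSB = (-7.581 − (−10)) / 0.625 = 3.870.
So the output code is 4.

code 4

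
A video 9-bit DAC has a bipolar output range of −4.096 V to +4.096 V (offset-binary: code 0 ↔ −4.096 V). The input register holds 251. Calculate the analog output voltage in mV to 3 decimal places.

-80.000 mV

LSB = 8.192 V / 2^9 = 16.000 mV.
V_out = (−4.096) + 251 × 0.016 V = -0.08 V.
= -80.000 mV.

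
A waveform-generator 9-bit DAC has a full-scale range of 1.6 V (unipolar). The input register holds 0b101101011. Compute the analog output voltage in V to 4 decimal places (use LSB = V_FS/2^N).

1.1344 V

LSB = 1.6 V / 2^9 = 3.125 mV.
Code 0b101101011 = 363 decimal.
V_out = 0 + 363 × 0.003125 V = 1.13437 V.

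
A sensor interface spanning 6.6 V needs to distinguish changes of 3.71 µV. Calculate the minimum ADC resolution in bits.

Number of steps required ≥ 6.6 V / 3.71 µV = 1778975.74.
Need 2^N ≥ 1778975.74; 2^20 = 1048576, 2^21 = 2097152.
Minimum N = 21.

21 bits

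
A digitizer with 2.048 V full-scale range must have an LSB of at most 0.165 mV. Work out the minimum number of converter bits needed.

14 bits

Number of steps required ≥ 2.048 V / 0.165 mV = 12412.12.
Need 2^N ≥ 12412.12; 2^13 = 8192, 2^14 = 16384.
Minimum N = 14.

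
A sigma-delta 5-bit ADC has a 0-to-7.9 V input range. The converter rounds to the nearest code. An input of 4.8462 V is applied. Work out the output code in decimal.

code 20

Full-scale span = 7.9 V; LSB = 7.9/2^5 = 246.875 mV.
(4.8462 − 0) / 0.246875 = 19.630 LSBs.
Round → code 20.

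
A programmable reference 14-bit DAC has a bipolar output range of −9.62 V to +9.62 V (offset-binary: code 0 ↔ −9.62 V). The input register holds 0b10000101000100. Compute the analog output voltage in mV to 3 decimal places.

LSB = 19.24 V / 2^14 = 1.174 mV.
Code 0b10000101000100 = 8516 decimal.
V_out = (−9.62) + 8516 × 0.00117432 V = 0.380479 V.
= 380.479 mV.

380.479 mV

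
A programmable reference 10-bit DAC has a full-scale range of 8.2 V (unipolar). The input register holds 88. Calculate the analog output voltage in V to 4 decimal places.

LSB = 8.2 V / 2^10 = 8.008 mV.
V_out = 0 + 88 × 0.00800781 V = 0.704688 V.

0.7047 V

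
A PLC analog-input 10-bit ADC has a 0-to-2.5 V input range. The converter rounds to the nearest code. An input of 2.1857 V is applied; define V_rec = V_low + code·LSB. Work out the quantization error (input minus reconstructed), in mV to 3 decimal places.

Step size: 2.5 V ÷ 2^10 = 2.441 mV.
(2.1857 − 0)/0.00244141 = 895.2627; round gives code 895.
Code 895 maps back to 0 + 895×0.00244141 V = 2.1850586 V.
Difference: 0.000641406 V → 0.641 mV.

0.641 mV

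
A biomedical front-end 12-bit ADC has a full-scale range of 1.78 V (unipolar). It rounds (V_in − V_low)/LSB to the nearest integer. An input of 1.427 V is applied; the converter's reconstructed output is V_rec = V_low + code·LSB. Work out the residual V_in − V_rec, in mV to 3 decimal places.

-0.129 mV

Step size: 1.78 V ÷ 2^12 = 434.57 µV.
(1.427 − 0)/0.00043457 = 3283.7034; round gives code 3284.
Code 3284 maps back to 0 + 3284×0.00043457 V = 1.4271289 V.
Difference: -0.000128906 V → -0.129 mV.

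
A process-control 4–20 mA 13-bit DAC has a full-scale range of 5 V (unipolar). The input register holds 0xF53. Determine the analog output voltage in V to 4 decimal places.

LSB = 5 V / 2^13 = 0.610 mV.
Code 0xF53 = 3923 decimal.
V_out = 0 + 3923 × 0.000610352 V = 2.39441 V.

2.3944 V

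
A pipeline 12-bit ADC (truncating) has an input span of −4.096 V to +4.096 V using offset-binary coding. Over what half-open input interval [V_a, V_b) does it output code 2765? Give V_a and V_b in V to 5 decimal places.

[1.43400 V, 1.43600 V)

LSB = 8.192/2^12 = 2.000 mV.
V_a = V_low + 2765·LSB = 1.434 V; V_b = V_low + 2766·LSB = 1.436 V.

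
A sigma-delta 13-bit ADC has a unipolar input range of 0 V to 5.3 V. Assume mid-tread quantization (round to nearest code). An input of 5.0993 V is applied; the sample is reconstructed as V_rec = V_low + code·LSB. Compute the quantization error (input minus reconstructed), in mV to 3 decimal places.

LSB = 5.3/2^13 = 0.647 mV.
Scaled input = 7881.7860 LSBs, so code = 7882.
Code 7882 maps back to 0 + 7882×0.000646973 V = 5.0994385 V.
Error = 5.0993 − 5.0994385 = -0.000138477 V = -0.138 mV.

-0.138 mV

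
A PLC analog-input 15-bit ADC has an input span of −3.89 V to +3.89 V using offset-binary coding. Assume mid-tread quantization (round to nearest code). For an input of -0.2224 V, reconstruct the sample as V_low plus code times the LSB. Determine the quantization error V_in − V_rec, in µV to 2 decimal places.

68.87 µV

Step size: 7.78 V ÷ 2^15 = 237.43 µV.
(-0.2224 − (−3.89))/0.000237427 = 15447.2901; round gives code 15447.
V_rec = (−3.89) + 15447·0.000237427 = -0.22246887 V.
Difference: 6.88721e-05 V → 68.87 µV.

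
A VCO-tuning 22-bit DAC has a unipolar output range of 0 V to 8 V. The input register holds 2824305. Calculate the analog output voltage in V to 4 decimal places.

LSB = 8 V / 2^22 = 1.91 µV.
V_out = 0 + 2824305 × 1.90735e-06 V = 5.38693 V.

5.3869 V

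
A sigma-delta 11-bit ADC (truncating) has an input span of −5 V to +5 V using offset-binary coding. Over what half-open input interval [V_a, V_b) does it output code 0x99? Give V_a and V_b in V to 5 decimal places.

LSB = 10/2^11 = 4.883 mV.
Code 0x99 = 153 decimal.
V_a = V_low + 153·LSB = -4.25293 V; V_b = V_low + 154·LSB = -4.24805 V.

[-4.25293 V, -4.24805 V)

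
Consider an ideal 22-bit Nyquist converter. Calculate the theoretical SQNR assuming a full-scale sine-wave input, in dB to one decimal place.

SNR ≈ 6.02·N + 1.76 dB = 6.02·22 + 1.76 = 134.20 dB.

134.2 dB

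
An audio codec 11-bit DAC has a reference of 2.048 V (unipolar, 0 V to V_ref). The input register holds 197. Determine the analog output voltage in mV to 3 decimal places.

LSB = 2.048 V / 2^11 = 1.000 mV.
V_out = 0 + 197 × 0.001 V = 0.197 V.
= 197.000 mV.

197.000 mV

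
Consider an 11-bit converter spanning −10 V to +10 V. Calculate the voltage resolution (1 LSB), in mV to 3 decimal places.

Full-scale span = 20 V.
LSB = 20 / 2^11 = 20 / 2048 = 0.00976562 V = 9.766 mV.

9.766 mV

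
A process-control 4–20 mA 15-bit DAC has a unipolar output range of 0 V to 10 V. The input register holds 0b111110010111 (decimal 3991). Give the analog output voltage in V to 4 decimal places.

1.2180 V

LSB = 10 V / 2^15 = 305.18 µV.
Code 0b111110010111 = 3991 decimal.
V_out = 0 + 3991 × 0.000305176 V = 1.21796 V.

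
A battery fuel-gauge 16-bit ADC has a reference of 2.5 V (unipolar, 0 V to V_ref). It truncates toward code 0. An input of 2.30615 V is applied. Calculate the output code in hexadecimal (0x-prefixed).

LSB = 2.5 V / 65536 = 38.15 µV.
(V_in − V_low)/LSB = (2.30615 − 0) / 3.8147e-05 = 60454.339.
So the output code is 60454.
In hexadecimal (0x-prefixed): 0xEC26.

code 0xEC26 (decimal 60454)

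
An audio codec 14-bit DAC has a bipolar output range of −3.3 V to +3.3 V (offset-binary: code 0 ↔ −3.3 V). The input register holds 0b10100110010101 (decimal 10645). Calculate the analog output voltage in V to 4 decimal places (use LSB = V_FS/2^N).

LSB = 6.6 V / 2^14 = 402.83 µV.
Code 0b10100110010101 = 10645 decimal.
V_out = (−3.3) + 10645 × 0.000402832 V = 0.988147 V.

0.9881 V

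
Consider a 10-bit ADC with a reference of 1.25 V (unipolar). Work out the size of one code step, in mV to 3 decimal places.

Full-scale span = 1.25 V.
LSB = 1.25 / 2^10 = 1.25 / 1024 = 0.0012207 V = 1.221 mV.

1.221 mV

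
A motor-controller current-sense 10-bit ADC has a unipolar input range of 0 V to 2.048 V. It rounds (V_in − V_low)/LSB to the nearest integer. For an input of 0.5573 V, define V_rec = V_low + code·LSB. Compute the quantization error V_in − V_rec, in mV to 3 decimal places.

-0.700 mV

Step size: 2.048 V ÷ 2^10 = 2.000 mV.
(0.5573 − 0)/0.002 = 278.6500; round gives code 279.
Code 279 maps back to 0 + 279×0.002 V = 0.558 V.
V_in − V_rec = -0.0007 V = -0.700 mV.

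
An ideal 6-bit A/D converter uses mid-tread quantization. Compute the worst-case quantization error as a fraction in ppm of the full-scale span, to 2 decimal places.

7812.50 ppm

Rounding → worst-case error = ½ LSB = V_FS/2^7, so 1e+06/128 = 7812.5 ppm of full scale.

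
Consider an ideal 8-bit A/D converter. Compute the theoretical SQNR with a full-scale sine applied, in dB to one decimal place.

SNR ≈ 6.02·N + 1.76 dB = 6.02·8 + 1.76 = 49.92 dB.

49.9 dB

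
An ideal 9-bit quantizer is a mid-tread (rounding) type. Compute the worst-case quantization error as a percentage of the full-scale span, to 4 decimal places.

Rounding → worst-case error = ½ LSB = V_FS/2^10, so 100/1024 = 0.0976562 % of full scale.

0.0977 %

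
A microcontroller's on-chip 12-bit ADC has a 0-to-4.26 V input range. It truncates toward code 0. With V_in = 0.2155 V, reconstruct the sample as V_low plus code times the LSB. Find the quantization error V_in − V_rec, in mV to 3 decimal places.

Step size: 4.26 V ÷ 2^12 = 1.040 mV.
(V_in − V_low)/LSB = (0.2155 − 0)/0.00104004 = 207.2038 → code 207 (floor).
V_rec = 0 + 207·0.00104004 = 0.21528809 V.
V_in − V_rec = 0.000211914 V = 0.212 mV.

0.212 mV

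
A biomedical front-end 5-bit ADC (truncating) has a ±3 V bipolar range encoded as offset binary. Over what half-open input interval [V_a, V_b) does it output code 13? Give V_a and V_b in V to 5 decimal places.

LSB = 6/2^5 = 187.500 mV.
V_a = V_low + 13·LSB = -0.5625 V; V_b = V_low + 14·LSB = -0.375 V.

[-0.56250 V, -0.37500 V)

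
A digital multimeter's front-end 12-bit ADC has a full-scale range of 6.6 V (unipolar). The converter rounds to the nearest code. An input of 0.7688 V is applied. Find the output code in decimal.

code 477

Full-scale span = 6.6 V; LSB = 6.6/2^12 = 1.611 mV.
Input sits at 477.122 steps above V_low.
Round → code 477.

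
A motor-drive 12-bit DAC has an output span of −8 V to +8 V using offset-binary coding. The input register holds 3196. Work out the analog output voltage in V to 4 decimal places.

4.4844 V

LSB = 16 V / 2^12 = 3.906 mV.
V_out = (−8) + 3196 × 0.00390625 V = 4.48438 V.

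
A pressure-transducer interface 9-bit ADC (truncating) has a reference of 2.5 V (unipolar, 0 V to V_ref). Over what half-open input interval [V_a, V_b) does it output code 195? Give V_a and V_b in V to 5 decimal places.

[0.95215 V, 0.95703 V)

LSB = 2.5/2^9 = 4.883 mV.
V_a = V_low + 195·LSB = 0.952148 V; V_b = V_low + 196·LSB = 0.957031 V.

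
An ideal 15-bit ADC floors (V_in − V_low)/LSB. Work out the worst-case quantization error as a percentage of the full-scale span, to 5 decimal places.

Truncating → worst-case error = 1 LSB = V_FS/2^15, so 100/32768 = 0.00305176 % of full scale.

0.00305 %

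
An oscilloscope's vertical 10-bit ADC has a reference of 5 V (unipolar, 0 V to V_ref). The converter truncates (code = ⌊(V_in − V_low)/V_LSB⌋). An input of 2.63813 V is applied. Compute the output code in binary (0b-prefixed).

With 1024 levels over 5 V, one step is 4.883 mV.
(2.63813 − 0) / 0.00488281 = 540.289 LSBs.
⌊·⌋(540.289) = 540.
In binary (0b-prefixed): 0b1000011100.

code 0b1000011100 (decimal 540)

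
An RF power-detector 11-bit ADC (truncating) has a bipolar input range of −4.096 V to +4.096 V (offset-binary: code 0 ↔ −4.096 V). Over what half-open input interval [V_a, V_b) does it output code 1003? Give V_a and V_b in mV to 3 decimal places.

LSB = 8.192/2^11 = 4.000 mV.
V_a = V_low + 1003·LSB = -0.084 V; V_b = V_low + 1004·LSB = -0.08 V.

[-84.000 mV, -80.000 mV)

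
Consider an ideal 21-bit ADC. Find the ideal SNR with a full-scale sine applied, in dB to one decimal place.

SNR ≈ 6.02·N + 1.76 dB = 6.02·21 + 1.76 = 128.18 dB.

128.2 dB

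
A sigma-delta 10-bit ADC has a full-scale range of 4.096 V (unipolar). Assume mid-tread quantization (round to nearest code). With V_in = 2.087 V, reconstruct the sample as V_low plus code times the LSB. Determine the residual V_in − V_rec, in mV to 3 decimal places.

-1.000 mV

Step size: 4.096 V ÷ 2^10 = 4.000 mV.
(V_in − V_low)/LSB = (2.087 − 0)/0.004 = 521.7500 → code 522 (round).
Code 522 maps back to 0 + 522×0.004 V = 2.088 V.
V_in − V_rec = -0.001 V = -1.000 mV.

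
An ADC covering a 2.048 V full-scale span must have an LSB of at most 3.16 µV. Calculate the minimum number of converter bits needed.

20 bits

Number of steps required ≥ 2.048 V / 3.16 µV = 648101.27.
Need 2^N ≥ 648101.27; 2^19 = 524288, 2^20 = 1048576.
Minimum N = 20.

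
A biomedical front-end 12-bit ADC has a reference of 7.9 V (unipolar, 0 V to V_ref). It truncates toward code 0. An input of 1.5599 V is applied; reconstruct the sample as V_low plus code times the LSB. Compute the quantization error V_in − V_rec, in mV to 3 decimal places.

LSB = 7.9/2^12 = 1.929 mV.
(1.5599 − 0)/0.00192871 = 808.7785; ⌊·⌋ gives code 808.
V_rec = 0 + 808·0.00192871 = 1.5583984 V.
Difference: 0.00150156 V → 1.502 mV.

1.502 mV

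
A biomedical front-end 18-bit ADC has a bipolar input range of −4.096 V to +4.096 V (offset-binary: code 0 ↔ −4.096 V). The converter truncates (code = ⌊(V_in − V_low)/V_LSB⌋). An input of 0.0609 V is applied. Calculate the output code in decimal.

LSB = 8.192 V / 262144 = 31.25 µV.
Input sits at 133020.800 steps above V_low.
So the output code is 133020.

code 133020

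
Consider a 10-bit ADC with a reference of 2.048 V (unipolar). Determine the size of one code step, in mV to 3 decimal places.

2.000 mV

Full-scale span = 2.048 V.
LSB = 2.048 / 2^10 = 2.048 / 1024 = 0.002 V = 2.000 mV.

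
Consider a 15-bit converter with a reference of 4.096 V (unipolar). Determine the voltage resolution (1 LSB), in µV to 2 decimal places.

125.00 µV

Full-scale span = 4.096 V.
LSB = 4.096 / 2^15 = 4.096 / 32768 = 0.000125 V = 125.00 µV.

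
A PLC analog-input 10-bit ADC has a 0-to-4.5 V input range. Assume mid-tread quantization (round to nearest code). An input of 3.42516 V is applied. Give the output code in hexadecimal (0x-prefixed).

code 0x30B (decimal 779)

Full-scale span = 4.5 V; LSB = 4.5/2^10 = 4.395 mV.
(V_in − V_low)/LSB = (3.42516 − 0) / 0.00439453 = 779.414.
Round → code 779.
In hexadecimal (0x-prefixed): 0x30B.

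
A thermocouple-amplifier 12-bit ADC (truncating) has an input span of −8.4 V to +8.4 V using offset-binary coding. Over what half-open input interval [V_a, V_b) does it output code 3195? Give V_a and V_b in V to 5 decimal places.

[4.70449 V, 4.70859 V)

LSB = 16.8/2^12 = 4.102 mV.
V_a = V_low + 3195·LSB = 4.70449 V; V_b = V_low + 3196·LSB = 4.70859 V.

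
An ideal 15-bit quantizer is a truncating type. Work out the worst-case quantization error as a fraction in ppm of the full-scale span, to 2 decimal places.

Truncating → worst-case error = 1 LSB = V_FS/2^15, so 1e+06/32768 = 30.5176 ppm of full scale.

30.52 ppm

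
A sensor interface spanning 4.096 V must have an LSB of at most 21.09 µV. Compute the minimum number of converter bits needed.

Number of steps required ≥ 4.096 V / 21.09 µV = 194215.27.
Need 2^N ≥ 194215.27; 2^17 = 131072, 2^18 = 262144.
Minimum N = 18.

18 bits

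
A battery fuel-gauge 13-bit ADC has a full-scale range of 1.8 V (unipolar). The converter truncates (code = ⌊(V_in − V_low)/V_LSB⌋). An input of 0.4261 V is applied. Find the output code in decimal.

code 1939

With 8192 levels over 1.8 V, one step is 219.73 µV.
(0.4261 − 0) / 0.000219727 = 1939.228 LSBs.
So the output code is 1939.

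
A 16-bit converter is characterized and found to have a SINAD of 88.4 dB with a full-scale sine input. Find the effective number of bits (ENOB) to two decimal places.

ENOB = (SINAD − 1.76) / 6.02 = (88.4 − 1.76)/6.02 = 14.392.

14.39 bits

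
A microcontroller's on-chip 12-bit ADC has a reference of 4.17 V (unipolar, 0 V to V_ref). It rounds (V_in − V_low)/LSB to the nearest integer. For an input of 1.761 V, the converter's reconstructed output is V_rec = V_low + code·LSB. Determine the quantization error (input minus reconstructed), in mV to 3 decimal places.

-0.255 mV

One LSB is 4.17 V / 4096 = 1.018 mV.
(1.761 − 0)/0.00101807 = 1729.7496; round gives code 1730.
Code 1730 maps back to 0 + 1730×0.00101807 V = 1.7612549 V.
V_in − V_rec = -0.000254883 V = -0.255 mV.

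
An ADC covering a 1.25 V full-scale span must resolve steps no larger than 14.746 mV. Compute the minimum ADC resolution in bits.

7 bits

Number of steps required ≥ 1.25 V / 14.746 mV = 84.77.
Need 2^N ≥ 84.77; 2^6 = 64, 2^7 = 128.
Minimum N = 7.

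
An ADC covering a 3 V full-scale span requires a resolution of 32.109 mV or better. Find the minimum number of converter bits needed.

7 bits

Number of steps required ≥ 3 V / 32.109 mV = 93.43.
Need 2^N ≥ 93.43; 2^6 = 64, 2^7 = 128.
Minimum N = 7.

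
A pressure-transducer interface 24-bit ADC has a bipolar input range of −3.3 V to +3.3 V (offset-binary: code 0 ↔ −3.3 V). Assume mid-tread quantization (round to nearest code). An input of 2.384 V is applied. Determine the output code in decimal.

code 14448742

Full-scale span = 6.6 V; LSB = 6.6/2^24 = 0.39 µV.
Input sits at 14448741.779 steps above V_low.
So the output code is 14448742.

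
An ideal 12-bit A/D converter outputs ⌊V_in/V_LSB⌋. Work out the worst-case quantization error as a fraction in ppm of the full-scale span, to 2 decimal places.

Truncating → worst-case error = 1 LSB = V_FS/2^12, so 1e+06/4096 = 244.141 ppm of full scale.

244.14 ppm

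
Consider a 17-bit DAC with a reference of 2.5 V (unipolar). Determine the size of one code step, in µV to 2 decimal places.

19.07 µV

Full-scale span = 2.5 V.
LSB = 2.5 / 2^17 = 2.5 / 131072 = 1.90735e-05 V = 19.07 µV.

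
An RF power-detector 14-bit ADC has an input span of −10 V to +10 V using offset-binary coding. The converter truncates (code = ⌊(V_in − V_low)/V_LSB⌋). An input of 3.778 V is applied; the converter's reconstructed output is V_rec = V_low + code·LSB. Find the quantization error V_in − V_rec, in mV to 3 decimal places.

LSB = 20/2^14 = 1.221 mV.
(V_in − V_low)/LSB = (3.778 − (−10))/0.0012207 = 11286.9376 → code 11286 (floor).
Reconstructed: 3.7768555 V.
Error = 3.778 − 3.7768555 = 0.00114453 V = 1.145 mV.

1.145 mV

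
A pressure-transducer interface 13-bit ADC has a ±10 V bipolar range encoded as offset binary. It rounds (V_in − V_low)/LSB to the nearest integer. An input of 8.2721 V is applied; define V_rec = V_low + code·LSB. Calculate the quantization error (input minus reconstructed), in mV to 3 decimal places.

0.616 mV

Step size: 20 V ÷ 2^13 = 2.441 mV.
(8.2721 − (−10))/0.00244141 = 7484.2522; round gives code 7484.
Code 7484 maps back to (−10) + 7484×0.00244141 V = 8.2714844 V.
V_in − V_rec = 0.000615625 V = 0.616 mV.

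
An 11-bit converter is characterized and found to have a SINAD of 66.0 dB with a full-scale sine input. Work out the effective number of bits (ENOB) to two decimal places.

10.67 bits

ENOB = (SINAD − 1.76) / 6.02 = (66.0 − 1.76)/6.02 = 10.671.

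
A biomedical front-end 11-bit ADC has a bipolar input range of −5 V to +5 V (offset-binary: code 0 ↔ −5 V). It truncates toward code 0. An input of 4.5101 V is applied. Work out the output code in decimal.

code 1947

With 2048 levels over 10 V, one step is 4.883 mV.
(4.5101 − (−5)) / 0.00488281 = 1947.668 LSBs.
⌊·⌋(1947.668) = 1947.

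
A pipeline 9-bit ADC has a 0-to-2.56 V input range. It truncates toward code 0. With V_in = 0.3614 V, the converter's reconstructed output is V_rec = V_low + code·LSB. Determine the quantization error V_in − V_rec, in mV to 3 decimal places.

One LSB is 2.56 V / 512 = 5.000 mV.
(0.3614 − 0)/0.005 = 72.2800; ⌊·⌋ gives code 72.
Reconstructed: 0.36 V.
V_in − V_rec = 0.0014 V = 1.400 mV.

1.400 mV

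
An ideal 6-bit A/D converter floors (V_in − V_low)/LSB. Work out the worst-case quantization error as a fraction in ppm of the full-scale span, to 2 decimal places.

Truncating → worst-case error = 1 LSB = V_FS/2^6, so 1e+06/64 = 15625 ppm of full scale.

15625.00 ppm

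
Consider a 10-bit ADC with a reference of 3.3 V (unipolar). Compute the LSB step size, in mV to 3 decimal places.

3.223 mV

Full-scale span = 3.3 V.
LSB = 3.3 / 2^10 = 3.3 / 1024 = 0.00322266 V = 3.223 mV.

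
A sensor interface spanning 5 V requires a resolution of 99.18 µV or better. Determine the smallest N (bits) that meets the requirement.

16 bits

Number of steps required ≥ 5 V / 99.18 µV = 50413.39.
Need 2^N ≥ 50413.39; 2^15 = 32768, 2^16 = 65536.
Minimum N = 16.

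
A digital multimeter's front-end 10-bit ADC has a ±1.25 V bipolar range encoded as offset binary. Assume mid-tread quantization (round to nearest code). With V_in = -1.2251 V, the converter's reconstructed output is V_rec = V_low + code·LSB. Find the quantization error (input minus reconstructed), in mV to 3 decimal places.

LSB = 2.5/2^10 = 2.441 mV.
Scaled input = 10.1990 LSBs, so code = 10.
Code 10 maps back to (−1.25) + 10×0.00244141 V = -1.2255859 V.
Error = -1.2251 − (−1.2255859) = 0.000485937 V = 0.486 mV.

0.486 mV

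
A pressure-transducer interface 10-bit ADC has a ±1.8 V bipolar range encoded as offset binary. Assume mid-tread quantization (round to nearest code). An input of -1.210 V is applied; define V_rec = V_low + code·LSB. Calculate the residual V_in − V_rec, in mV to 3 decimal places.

LSB = 3.6/2^10 = 3.516 mV.
(V_in − V_low)/LSB = (-1.210 − (−1.8))/0.00351563 = 167.8222 → code 168 (round).
V_rec = (−1.8) + 168·0.00351563 = -1.209375 V.
Difference: -0.000625 V → -0.625 mV.

-0.625 mV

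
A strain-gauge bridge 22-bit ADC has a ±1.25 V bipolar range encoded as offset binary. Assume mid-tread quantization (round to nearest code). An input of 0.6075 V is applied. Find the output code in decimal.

code 3116368

With 4194304 levels over 2.5 V, one step is 0.60 µV.
(0.6075 − (−1.25)) / 5.96046e-07 = 3116367.872 LSBs.
round(3116367.872) = 3116368.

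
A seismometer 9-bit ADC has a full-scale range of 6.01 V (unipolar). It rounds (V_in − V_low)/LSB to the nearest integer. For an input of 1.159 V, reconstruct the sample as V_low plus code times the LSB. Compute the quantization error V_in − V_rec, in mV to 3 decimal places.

LSB = 6.01/2^9 = 11.738 mV.
(V_in − V_low)/LSB = (1.159 − 0)/0.0117383 = 98.7368 → code 99 (round).
Reconstructed: 1.1620898 V.
Difference: -0.00308984 V → -3.090 mV.

-3.090 mV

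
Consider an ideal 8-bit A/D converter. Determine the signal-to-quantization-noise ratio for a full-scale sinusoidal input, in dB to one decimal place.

49.9 dB

SNR ≈ 6.02·N + 1.76 dB = 6.02·8 + 1.76 = 49.92 dB.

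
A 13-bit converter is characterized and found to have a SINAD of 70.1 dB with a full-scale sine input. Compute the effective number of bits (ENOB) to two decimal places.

11.35 bits

ENOB = (SINAD − 1.76) / 6.02 = (70.1 − 1.76)/6.02 = 11.352.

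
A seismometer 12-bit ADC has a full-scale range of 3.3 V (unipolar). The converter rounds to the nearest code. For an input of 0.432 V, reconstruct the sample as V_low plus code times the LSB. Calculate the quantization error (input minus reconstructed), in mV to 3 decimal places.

LSB = 3.3/2^12 = 0.806 mV.
Scaled input = 536.2036 LSBs, so code = 536.
V_rec = 0 + 536·0.000805664 = 0.43183594 V.
V_in − V_rec = 0.000164063 V = 0.164 mV.

0.164 mV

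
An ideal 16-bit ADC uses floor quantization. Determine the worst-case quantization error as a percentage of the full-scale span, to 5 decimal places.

Truncating → worst-case error = 1 LSB = V_FS/2^16, so 100/65536 = 0.00152588 % of full scale.

0.00153 %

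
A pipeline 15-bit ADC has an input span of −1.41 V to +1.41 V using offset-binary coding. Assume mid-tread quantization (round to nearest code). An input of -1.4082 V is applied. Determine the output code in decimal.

Full-scale span = 2.82 V; LSB = 2.82/2^15 = 86.06 µV.
Input sits at 20.916 steps above V_low.
round(20.916) = 21.

code 21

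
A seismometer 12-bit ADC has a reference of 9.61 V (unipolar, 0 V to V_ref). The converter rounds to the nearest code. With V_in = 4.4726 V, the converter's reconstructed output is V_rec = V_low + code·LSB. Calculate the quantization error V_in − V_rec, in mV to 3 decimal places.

One LSB is 9.61 V / 4096 = 2.346 mV.
(V_in − V_low)/LSB = (4.4726 − 0)/0.00234619 = 1906.3236 → code 1906 (round).
V_rec = 0 + 1906·0.00234619 = 4.4718408 V.
Difference: 0.00075918 V → 0.759 mV.

0.759 mV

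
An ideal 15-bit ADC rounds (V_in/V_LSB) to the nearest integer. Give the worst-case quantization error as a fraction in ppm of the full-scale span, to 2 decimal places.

Rounding → worst-case error = ½ LSB = V_FS/2^16, so 1e+06/65536 = 15.2588 ppm of full scale.

15.26 ppm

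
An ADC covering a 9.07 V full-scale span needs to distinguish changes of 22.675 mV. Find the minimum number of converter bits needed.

Number of steps required ≥ 9.07 V / 22.675 mV = 400.00.
Need 2^N ≥ 400.00; 2^8 = 256, 2^9 = 512.
Minimum N = 9.

9 bits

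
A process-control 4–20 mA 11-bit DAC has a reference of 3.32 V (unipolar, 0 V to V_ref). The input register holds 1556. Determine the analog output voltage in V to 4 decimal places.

LSB = 3.32 V / 2^11 = 1.621 mV.
V_out = 0 + 1556 × 0.00162109 V = 2.52242 V.

2.5224 V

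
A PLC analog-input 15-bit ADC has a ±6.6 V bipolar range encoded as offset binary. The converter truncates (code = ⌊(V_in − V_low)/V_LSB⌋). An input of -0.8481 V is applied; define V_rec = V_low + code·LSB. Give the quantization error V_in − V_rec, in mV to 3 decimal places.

One LSB is 13.2 V / 32768 = 402.83 µV.
Scaled input = 14278.6560 LSBs, so code = 14278.
V_rec = (−6.6) + 14278·0.000402832 = -0.84836426 V.
Error = -0.8481 − (−0.84836426) = 0.000264258 V = 0.264 mV.

0.264 mV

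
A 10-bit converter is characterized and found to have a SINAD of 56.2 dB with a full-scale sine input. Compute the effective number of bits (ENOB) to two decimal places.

ENOB = (SINAD − 1.76) / 6.02 = (56.2 − 1.76)/6.02 = 9.043.

9.04 bits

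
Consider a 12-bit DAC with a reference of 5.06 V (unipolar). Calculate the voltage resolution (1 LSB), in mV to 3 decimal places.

1.235 mV

Full-scale span = 5.06 V.
LSB = 5.06 / 2^12 = 5.06 / 4096 = 0.00123535 V = 1.235 mV.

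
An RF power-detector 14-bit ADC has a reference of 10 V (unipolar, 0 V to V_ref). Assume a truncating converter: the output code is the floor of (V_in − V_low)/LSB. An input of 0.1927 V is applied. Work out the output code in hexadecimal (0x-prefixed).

LSB = 10 V / 16384 = 0.610 mV.
Input sits at 315.720 steps above V_low.
Floor → code 315.
In hexadecimal (0x-prefixed): 0x13B.

code 0x13B (decimal 315)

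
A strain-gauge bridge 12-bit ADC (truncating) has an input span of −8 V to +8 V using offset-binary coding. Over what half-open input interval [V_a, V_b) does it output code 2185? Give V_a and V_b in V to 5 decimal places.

[0.53516 V, 0.53906 V)

LSB = 16/2^12 = 3.906 mV.
V_a = V_low + 2185·LSB = 0.535156 V; V_b = V_low + 2186·LSB = 0.539062 V.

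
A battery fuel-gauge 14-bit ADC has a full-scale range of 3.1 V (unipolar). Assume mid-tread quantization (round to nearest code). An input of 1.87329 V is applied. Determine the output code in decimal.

code 9901

Full-scale span = 3.1 V; LSB = 3.1/2^14 = 189.21 µV.
(1.87329 − 0) / 0.000189209 = 9900.640 LSBs.
round(9900.640) = 9901.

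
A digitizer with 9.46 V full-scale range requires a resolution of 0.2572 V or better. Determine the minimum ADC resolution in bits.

6 bits

Number of steps required ≥ 9.46 V / 0.2572 V = 36.78.
Need 2^N ≥ 36.78; 2^5 = 32, 2^6 = 64.
Minimum N = 6.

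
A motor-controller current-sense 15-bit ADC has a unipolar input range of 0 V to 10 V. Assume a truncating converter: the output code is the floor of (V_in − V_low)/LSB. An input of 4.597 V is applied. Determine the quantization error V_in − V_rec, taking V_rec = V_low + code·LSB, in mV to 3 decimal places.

0.137 mV

One LSB is 10 V / 32768 = 305.18 µV.
Scaled input = 15063.4496 LSBs, so code = 15063.
V_rec = 0 + 15063·0.000305176 = 4.5968628 V.
Difference: 0.000137207 V → 0.137 mV.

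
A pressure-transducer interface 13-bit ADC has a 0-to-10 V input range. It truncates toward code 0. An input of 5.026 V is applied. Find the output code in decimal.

With 8192 levels over 10 V, one step is 1.221 mV.
(V_in − V_low)/LSB = (5.026 − 0) / 0.0012207 = 4117.299.
So the output code is 4117.

code 4117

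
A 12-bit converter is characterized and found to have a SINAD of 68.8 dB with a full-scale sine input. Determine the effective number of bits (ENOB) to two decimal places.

11.14 bits

ENOB = (SINAD − 1.76) / 6.02 = (68.8 − 1.76)/6.02 = 11.136.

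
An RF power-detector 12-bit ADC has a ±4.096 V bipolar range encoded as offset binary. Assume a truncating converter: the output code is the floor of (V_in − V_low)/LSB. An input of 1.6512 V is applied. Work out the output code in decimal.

LSB = 8.192 V / 4096 = 2.000 mV.
(1.6512 − (−4.096)) / 0.002 = 2873.600 LSBs.
Floor → code 2873.

code 2873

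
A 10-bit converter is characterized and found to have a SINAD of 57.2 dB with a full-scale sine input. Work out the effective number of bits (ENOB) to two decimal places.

9.21 bits

ENOB = (SINAD − 1.76) / 6.02 = (57.2 − 1.76)/6.02 = 9.209.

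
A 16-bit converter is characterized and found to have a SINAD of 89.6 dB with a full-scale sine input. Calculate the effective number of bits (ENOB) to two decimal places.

14.59 bits

ENOB = (SINAD − 1.76) / 6.02 = (89.6 − 1.76)/6.02 = 14.591.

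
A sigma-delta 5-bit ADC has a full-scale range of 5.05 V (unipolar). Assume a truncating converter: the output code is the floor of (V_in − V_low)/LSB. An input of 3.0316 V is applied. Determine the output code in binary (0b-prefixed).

code 0b10011 (decimal 19)

LSB = 5.05 V / 32 = 157.812 mV.
Input sits at 19.210 steps above V_low.
Floor → code 19.
In binary (0b-prefixed): 0b10011.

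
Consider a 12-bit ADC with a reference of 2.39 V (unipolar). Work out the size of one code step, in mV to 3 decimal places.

Full-scale span = 2.39 V.
LSB = 2.39 / 2^12 = 2.39 / 4096 = 0.000583496 V = 0.583 mV.

0.583 mV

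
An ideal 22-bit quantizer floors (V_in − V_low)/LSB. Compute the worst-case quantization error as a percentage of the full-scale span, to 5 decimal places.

Truncating → worst-case error = 1 LSB = V_FS/2^22, so 100/4194304 = 2.38419e-05 % of full scale.

0.00002 %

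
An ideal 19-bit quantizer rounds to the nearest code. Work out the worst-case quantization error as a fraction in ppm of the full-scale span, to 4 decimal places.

Rounding → worst-case error = ½ LSB = V_FS/2^20, so 1e+06/1048576 = 0.953674 ppm of full scale.

0.9537 ppm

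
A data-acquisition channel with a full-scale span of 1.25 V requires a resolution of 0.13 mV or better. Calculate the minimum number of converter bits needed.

14 bits

Number of steps required ≥ 1.25 V / 0.13 mV = 9615.38.
Need 2^N ≥ 9615.38; 2^13 = 8192, 2^14 = 16384.
Minimum N = 14.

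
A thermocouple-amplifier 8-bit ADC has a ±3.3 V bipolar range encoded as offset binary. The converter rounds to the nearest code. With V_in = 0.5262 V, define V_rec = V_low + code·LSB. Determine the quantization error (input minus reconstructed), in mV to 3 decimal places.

One LSB is 6.6 V / 256 = 25.781 mV.
Scaled input = 148.4102 LSBs, so code = 148.
Code 148 maps back to (−3.3) + 148×0.0257812 V = 0.515625 V.
Difference: 0.010575 V → 10.575 mV.

10.575 mV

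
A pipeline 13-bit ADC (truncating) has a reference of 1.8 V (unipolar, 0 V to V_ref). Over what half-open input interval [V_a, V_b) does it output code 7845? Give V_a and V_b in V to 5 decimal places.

[1.72375 V, 1.72397 V)

LSB = 1.8/2^13 = 219.73 µV.
V_a = V_low + 7845·LSB = 1.72375 V; V_b = V_low + 7846·LSB = 1.72397 V.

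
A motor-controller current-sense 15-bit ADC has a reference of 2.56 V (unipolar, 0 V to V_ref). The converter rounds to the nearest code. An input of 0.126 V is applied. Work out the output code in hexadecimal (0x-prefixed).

Full-scale span = 2.56 V; LSB = 2.56/2^15 = 78.12 µV.
Input sits at 1612.800 steps above V_low.
Round → code 1613.
In hexadecimal (0x-prefixed): 0x64D.

code 0x64D (decimal 1613)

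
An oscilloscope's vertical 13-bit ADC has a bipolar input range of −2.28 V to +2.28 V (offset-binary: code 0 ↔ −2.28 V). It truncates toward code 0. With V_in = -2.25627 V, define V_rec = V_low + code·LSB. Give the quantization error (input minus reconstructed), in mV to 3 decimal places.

Step size: 4.56 V ÷ 2^13 = 0.557 mV.
Scaled input = 42.6307 LSBs, so code = 42.
Code 42 maps back to (−2.28) + 42×0.000556641 V = -2.2566211 V.
Error = -2.25627 − (−2.2566211) = 0.000351094 V = 0.351 mV.

0.351 mV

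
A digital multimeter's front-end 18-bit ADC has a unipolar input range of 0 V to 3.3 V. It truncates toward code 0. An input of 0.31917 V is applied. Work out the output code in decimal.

code 25354

With 262144 levels over 3.3 V, one step is 12.59 µV.
Input sits at 25354.091 steps above V_low.
⌊·⌋(25354.091) = 25354.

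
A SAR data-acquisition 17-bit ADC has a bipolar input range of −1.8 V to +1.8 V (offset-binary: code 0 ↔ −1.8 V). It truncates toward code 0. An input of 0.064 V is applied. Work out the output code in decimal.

With 131072 levels over 3.6 V, one step is 27.47 µV.
Input sits at 67866.169 steps above V_low.
So the output code is 67866.

code 67866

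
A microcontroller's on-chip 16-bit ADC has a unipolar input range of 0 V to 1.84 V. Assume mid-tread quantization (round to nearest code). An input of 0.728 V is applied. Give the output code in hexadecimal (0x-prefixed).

Full-scale span = 1.84 V; LSB = 1.84/2^16 = 28.08 µV.
(0.728 − 0) / 2.80762e-05 = 25929.461 LSBs.
round(25929.461) = 25929.
In hexadecimal (0x-prefixed): 0x6549.

code 0x6549 (decimal 25929)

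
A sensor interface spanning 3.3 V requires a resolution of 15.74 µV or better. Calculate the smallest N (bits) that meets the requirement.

Number of steps required ≥ 3.3 V / 15.74 µV = 209656.93.
Need 2^N ≥ 209656.93; 2^17 = 131072, 2^18 = 262144.
Minimum N = 18.

18 bits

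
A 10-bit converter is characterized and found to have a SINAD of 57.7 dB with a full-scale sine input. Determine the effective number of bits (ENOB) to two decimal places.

ENOB = (SINAD − 1.76) / 6.02 = (57.7 − 1.76)/6.02 = 9.292.

9.29 bits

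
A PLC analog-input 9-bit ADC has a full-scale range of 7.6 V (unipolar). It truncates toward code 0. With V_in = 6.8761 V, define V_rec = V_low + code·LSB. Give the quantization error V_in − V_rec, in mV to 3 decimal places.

3.444 mV

One LSB is 7.6 V / 512 = 14.844 mV.
(6.8761 − 0)/0.0148437 = 463.2320; ⌊·⌋ gives code 463.
V_rec = 0 + 463·0.0148437 = 6.8726563 V.
Difference: 0.00344375 V → 3.444 mV.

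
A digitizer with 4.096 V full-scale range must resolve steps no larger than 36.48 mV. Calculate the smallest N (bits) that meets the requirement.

Number of steps required ≥ 4.096 V / 36.48 mV = 112.28.
Need 2^N ≥ 112.28; 2^6 = 64, 2^7 = 128.
Minimum N = 7.

7 bits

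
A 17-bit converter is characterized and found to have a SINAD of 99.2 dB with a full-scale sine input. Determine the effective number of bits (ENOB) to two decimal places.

ENOB = (SINAD − 1.76) / 6.02 = (99.2 − 1.76)/6.02 = 16.186.

16.19 bits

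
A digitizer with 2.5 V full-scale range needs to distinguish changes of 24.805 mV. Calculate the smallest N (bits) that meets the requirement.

Number of steps required ≥ 2.5 V / 24.805 mV = 100.79.
Need 2^N ≥ 100.79; 2^6 = 64, 2^7 = 128.
Minimum N = 7.

7 bits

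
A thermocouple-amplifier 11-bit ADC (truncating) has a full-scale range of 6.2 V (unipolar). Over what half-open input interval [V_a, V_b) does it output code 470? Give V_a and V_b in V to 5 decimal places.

[1.42285 V, 1.42588 V)

LSB = 6.2/2^11 = 3.027 mV.
V_a = V_low + 470·LSB = 1.42285 V; V_b = V_low + 471·LSB = 1.42588 V.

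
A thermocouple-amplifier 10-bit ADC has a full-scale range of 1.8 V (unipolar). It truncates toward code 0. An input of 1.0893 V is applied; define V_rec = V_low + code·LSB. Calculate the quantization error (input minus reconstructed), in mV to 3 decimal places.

1.214 mV

LSB = 1.8/2^10 = 1.758 mV.
(V_in − V_low)/LSB = (1.0893 − 0)/0.00175781 = 619.6907 → code 619 (floor).
Code 619 maps back to 0 + 619×0.00175781 V = 1.0880859 V.
Error = 1.0893 − 1.0880859 = 0.00121406 V = 1.214 mV.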